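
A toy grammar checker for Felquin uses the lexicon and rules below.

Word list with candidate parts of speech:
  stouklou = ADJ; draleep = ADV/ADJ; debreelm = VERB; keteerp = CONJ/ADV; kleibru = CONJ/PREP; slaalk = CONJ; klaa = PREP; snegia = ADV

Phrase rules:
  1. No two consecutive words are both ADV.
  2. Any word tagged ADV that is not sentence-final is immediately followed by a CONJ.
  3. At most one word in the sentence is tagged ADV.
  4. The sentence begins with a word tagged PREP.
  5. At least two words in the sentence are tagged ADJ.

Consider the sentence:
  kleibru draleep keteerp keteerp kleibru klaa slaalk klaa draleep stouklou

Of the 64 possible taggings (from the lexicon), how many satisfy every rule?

7

Candidates per position — 1:kleibru {CONJ,PREP}; 2:draleep {ADV,ADJ}; 3:keteerp {CONJ,ADV}; 4:keteerp {CONJ,ADV}; 5:kleibru {CONJ,PREP}; 6:klaa {PREP}; 7:slaalk {CONJ}; 8:klaa {PREP}; 9:draleep {ADV,ADJ}; 10:stouklou {ADJ}.
There are 64 candidate sequences in total.
Checking each against the rules leaves 7 sequences.
Count = 7.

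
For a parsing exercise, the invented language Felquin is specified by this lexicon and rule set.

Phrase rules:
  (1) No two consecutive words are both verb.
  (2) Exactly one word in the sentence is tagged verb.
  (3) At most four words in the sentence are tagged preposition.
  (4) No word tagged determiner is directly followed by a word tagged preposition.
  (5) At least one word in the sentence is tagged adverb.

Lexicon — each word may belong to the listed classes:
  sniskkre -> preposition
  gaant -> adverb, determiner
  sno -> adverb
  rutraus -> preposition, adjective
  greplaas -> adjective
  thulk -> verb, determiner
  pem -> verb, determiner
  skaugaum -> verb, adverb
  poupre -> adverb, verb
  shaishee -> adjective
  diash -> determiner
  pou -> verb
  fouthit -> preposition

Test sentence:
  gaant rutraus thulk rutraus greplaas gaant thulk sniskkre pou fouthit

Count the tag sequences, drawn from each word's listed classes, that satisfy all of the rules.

0

Candidates per position — 1:gaant {adverb,determiner}; 2:rutraus {preposition,adjective}; 3:thulk {verb,determiner}; 4:rutraus {preposition,adjective}; 5:greplaas {adjective}; 6:gaant {adverb,determiner}; 7:thulk {verb,determiner}; 8:sniskkre {preposition}; 9:pou {verb}; 10:fouthit {preposition}.
There are 64 candidate sequences in total.
Every candidate sequence violates at least one rule; no consistent tagging exists.
Count = 0.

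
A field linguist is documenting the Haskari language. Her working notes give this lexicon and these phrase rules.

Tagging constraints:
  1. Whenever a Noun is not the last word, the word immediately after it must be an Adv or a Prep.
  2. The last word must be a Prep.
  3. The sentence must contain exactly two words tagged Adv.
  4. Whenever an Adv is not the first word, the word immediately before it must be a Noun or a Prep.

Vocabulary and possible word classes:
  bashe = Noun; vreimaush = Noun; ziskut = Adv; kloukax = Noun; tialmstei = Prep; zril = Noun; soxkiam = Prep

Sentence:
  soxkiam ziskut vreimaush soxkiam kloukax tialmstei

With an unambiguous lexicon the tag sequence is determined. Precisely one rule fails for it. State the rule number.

3

Fixed tagging: Prep Adv Noun Prep Noun Prep.
Checking each rule: R1 ok, R2 ok, R3 fails, R4 ok.
Only rule 3 fails.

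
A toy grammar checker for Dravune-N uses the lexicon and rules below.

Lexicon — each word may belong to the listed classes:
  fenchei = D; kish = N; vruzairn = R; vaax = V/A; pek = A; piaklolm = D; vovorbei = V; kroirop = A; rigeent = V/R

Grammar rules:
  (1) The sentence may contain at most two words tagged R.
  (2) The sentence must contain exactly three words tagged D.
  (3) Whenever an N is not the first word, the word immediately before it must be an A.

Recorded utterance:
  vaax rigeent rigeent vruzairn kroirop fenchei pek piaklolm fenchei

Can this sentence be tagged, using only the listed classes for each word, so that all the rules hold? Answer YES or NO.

YES

Candidates per position — 1:vaax {V,A}; 2:rigeent {V,R}; 3:rigeent {V,R}; 4:vruzairn {R}; 5:kroirop {A}; 6:fenchei {D}; 7:pek {A}; 8:piaklolm {D}; 9:fenchei {D}.
One satisfying assignment: V R V R A D A D D.
Rule-by-rule: rule 1 holds; rule 2 holds; rule 3 holds.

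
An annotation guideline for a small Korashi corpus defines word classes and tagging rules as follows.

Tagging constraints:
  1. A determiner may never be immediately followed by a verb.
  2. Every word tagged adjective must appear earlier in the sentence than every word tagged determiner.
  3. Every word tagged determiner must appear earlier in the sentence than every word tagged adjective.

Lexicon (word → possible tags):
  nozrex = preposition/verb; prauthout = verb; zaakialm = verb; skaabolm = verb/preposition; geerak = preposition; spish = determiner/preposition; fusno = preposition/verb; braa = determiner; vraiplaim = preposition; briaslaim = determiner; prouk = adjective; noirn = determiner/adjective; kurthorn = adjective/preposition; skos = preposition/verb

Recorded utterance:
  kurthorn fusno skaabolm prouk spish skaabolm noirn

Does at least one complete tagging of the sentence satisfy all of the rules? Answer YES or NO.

YES

Candidates per position — 1:kurthorn {adjective,preposition}; 2:fusno {preposition,verb}; 3:skaabolm {verb,preposition}; 4:prouk {adjective}; 5:spish {determiner,preposition}; 6:skaabolm {verb,preposition}; 7:noirn {determiner,adjective}.
One satisfying assignment: adjective verb preposition adjective preposition verb adjective.
Verifying each rule — rule 1 ok; rule 2 ok; rule 3 ok.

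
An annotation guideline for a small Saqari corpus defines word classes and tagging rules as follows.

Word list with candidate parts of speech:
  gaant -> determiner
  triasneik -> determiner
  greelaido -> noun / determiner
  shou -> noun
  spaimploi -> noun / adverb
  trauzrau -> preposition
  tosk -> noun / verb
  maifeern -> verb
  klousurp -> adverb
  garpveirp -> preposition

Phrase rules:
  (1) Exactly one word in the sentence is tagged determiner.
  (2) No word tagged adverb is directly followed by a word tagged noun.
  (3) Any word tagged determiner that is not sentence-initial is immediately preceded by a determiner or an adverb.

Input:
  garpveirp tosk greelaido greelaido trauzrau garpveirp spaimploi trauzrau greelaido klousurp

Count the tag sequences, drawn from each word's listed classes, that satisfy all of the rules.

0

Candidates per position — 1:garpveirp {preposition}; 2:tosk {noun,verb}; 3:greelaido {noun,determiner}; 4:greelaido {noun,determiner}; 5:trauzrau {preposition}; 6:garpveirp {preposition}; 7:spaimploi {noun,adverb}; 8:trauzrau {preposition}; 9:greelaido {noun,determiner}; 10:klousurp {adverb}.
There are 32 candidate sequences in total.
Every candidate sequence violates at least one rule; no consistent tagging exists.
Count = 0.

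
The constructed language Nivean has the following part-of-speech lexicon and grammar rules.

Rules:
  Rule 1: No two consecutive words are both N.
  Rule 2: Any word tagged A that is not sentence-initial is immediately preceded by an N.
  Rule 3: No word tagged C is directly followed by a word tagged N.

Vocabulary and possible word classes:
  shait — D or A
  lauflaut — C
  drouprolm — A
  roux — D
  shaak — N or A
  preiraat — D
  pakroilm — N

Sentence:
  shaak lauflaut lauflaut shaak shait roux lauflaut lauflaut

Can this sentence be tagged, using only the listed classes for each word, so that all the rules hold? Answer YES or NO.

Candidates per position — 1:shaak {N,A}; 2:lauflaut {C}; 3:lauflaut {C}; 4:shaak {N,A}; 5:shait {D,A}; 6:roux {D}; 7:lauflaut {C}; 8:lauflaut {C}.
Every candidate sequence violates at least one rule; no consistent tagging exists.

NO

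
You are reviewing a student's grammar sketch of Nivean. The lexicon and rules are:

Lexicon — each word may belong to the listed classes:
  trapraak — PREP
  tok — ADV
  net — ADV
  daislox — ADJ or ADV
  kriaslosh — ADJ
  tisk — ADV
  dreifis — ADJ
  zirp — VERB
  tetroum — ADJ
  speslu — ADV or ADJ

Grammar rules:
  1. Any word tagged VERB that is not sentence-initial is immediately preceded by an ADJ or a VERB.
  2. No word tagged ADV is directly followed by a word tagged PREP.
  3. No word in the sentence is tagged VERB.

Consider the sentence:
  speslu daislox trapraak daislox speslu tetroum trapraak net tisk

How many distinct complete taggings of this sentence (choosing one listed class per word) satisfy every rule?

8

Candidates per position — 1:speslu {ADV,ADJ}; 2:daislox {ADJ,ADV}; 3:trapraak {PREP}; 4:daislox {ADJ,ADV}; 5:speslu {ADV,ADJ}; 6:tetroum {ADJ}; 7:trapraak {PREP}; 8:net {ADV}; 9:tisk {ADV}.
There are 16 candidate sequences in total.
Checking each against the rules leaves 8 sequences.
Count = 8.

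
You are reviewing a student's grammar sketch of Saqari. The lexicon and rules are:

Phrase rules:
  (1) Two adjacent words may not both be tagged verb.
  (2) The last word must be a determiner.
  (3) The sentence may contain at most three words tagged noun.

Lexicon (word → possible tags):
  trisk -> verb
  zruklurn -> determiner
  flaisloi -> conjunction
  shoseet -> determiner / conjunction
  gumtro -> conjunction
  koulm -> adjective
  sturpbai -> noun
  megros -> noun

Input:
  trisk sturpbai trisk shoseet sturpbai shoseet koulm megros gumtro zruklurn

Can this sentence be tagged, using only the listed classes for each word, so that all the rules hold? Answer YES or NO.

Candidates per position — 1:trisk {verb}; 2:sturpbai {noun}; 3:trisk {verb}; 4:shoseet {determiner,conjunction}; 5:sturpbai {noun}; 6:shoseet {determiner,conjunction}; 7:koulm {adjective}; 8:megros {noun}; 9:gumtro {conjunction}; 10:zruklurn {determiner}.
One satisfying assignment: verb noun verb conjunction noun conjunction adjective noun conjunction determiner.
Verifying each rule — rule 1 holds; rule 2 holds; rule 3 holds.

YES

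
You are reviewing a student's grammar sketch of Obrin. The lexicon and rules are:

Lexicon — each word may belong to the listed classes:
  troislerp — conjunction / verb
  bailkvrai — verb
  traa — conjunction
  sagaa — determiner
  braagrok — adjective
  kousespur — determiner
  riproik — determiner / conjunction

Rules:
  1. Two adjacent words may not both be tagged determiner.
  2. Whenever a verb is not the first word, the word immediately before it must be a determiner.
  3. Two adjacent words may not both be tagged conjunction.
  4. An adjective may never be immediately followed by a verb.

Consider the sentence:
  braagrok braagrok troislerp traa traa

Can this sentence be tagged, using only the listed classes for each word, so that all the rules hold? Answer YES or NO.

Candidates per position — 1:braagrok {adjective}; 2:braagrok {adjective}; 3:troislerp {conjunction,verb}; 4:traa {conjunction}; 5:traa {conjunction}.
Rule 3 cannot be satisfied by any choice of tags from the lexicon.
So there is no consistent tagging.

NO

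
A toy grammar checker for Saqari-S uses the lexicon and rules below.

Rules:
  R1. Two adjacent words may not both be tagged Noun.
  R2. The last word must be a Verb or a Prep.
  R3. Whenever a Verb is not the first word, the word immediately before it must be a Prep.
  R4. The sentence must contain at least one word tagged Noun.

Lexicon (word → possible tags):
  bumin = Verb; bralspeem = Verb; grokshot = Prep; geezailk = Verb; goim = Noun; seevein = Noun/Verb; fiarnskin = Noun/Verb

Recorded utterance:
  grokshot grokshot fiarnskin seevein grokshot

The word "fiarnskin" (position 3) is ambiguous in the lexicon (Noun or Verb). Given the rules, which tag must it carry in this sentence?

Verb

Candidates per position — 1:grokshot {Prep}; 2:grokshot {Prep}; 3:fiarnskin {Noun,Verb}; 4:seevein {Noun,Verb}; 5:grokshot {Prep}.
If word 4 were Verb, no tagging could satisfy rule 3; so word 4 is Noun.
If word 3 were Noun, no tagging could satisfy rule 1; so word 3 is Verb.
The unique satisfying tagging is: Prep Prep Verb Noun Prep.
Rule-by-rule: rule 1 holds; rule 2 holds; rule 3 holds; rule 4 holds.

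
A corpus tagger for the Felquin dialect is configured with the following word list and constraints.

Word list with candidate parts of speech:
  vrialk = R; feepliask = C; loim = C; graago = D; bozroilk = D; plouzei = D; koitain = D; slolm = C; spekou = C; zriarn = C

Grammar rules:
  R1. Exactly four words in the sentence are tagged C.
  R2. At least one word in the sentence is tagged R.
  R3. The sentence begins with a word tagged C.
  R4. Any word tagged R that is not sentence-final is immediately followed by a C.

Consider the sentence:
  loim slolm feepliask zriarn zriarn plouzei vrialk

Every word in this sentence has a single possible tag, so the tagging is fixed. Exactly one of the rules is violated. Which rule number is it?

Fixed tagging: C C C C C D R.
Checking each rule: R1 ✗, R2 ✓, R3 ✓, R4 ✓.
Only rule 1 fails.

1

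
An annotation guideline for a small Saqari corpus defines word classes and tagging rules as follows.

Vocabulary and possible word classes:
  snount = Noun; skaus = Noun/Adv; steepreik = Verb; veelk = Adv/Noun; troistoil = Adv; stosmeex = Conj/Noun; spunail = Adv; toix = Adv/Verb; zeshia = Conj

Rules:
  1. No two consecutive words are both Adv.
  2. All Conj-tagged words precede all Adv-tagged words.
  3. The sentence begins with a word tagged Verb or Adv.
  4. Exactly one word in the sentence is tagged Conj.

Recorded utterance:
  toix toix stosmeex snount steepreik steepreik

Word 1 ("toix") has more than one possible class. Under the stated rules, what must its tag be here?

Verb

Candidates per position — 1:toix {Adv,Verb}; 2:toix {Adv,Verb}; 3:stosmeex {Conj,Noun}; 4:snount {Noun}; 5:steepreik {Verb}; 6:steepreik {Verb}.
If word 3 were Noun, no tagging could satisfy rule 4; so word 3 is Conj.
If word 1 were Adv, no tagging could satisfy rule 2; so word 1 is Verb.
If word 2 were Adv, no tagging could satisfy rule 2; so word 2 is Verb.
The only consistent sequence is: Verb Verb Conj Noun Verb Verb.
Checking: rule 1 ok; rule 2 ok; rule 3 ok; rule 4 ok.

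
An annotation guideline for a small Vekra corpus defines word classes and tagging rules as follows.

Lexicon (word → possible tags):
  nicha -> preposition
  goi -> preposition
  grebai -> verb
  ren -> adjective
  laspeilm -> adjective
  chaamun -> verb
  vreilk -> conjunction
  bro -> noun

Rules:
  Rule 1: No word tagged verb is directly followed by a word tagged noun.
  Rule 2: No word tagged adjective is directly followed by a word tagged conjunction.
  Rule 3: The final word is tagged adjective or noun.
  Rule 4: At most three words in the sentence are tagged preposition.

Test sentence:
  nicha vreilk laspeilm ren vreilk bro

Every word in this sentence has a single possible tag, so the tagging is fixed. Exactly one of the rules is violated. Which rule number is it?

2

Fixed tagging: preposition conjunction adjective adjective conjunction noun.
Checking each rule: R1 pass, R2 fail, R3 pass, R4 pass.
Only rule 2 fails.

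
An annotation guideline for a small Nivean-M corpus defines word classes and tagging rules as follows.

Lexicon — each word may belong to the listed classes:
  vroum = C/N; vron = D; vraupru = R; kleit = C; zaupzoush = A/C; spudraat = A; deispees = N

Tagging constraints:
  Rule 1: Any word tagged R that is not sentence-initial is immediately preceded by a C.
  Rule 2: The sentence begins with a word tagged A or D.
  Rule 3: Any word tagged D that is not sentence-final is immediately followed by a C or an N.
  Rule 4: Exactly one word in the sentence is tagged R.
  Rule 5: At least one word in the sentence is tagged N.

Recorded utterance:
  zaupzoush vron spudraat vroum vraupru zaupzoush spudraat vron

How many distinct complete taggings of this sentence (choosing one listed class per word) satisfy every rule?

Candidates per position — 1:zaupzoush {A,C}; 2:vron {D}; 3:spudraat {A}; 4:vroum {C,N}; 5:vraupru {R}; 6:zaupzoush {A,C}; 7:spudraat {A}; 8:vron {D}.
There are 8 candidate sequences in total.
Rule 3 cannot be satisfied by any choice of tags from the lexicon.
So there is no consistent tagging.
Count = 0.

0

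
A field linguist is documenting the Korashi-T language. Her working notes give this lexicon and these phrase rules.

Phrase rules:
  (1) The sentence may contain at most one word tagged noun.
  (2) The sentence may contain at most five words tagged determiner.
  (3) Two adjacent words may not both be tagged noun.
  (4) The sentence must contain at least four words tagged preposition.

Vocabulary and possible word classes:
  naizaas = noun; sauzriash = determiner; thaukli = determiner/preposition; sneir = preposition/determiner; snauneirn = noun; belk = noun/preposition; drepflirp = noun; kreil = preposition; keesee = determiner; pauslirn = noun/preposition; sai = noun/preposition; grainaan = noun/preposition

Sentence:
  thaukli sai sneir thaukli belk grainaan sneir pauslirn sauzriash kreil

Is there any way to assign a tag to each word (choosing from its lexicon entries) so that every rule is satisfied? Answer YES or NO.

Candidates per position — 1:thaukli {determiner,preposition}; 2:sai {noun,preposition}; 3:sneir {preposition,determiner}; 4:thaukli {determiner,preposition}; 5:belk {noun,preposition}; 6:grainaan {noun,preposition}; 7:sneir {preposition,determiner}; 8:pauslirn {noun,preposition}; 9:sauzriash {determiner}; 10:kreil {preposition}.
One satisfying assignment: preposition preposition determiner preposition preposition noun preposition preposition determiner preposition.
Verifying each rule — rule 1 ok; rule 2 ok; rule 3 ok; rule 4 ok.

YES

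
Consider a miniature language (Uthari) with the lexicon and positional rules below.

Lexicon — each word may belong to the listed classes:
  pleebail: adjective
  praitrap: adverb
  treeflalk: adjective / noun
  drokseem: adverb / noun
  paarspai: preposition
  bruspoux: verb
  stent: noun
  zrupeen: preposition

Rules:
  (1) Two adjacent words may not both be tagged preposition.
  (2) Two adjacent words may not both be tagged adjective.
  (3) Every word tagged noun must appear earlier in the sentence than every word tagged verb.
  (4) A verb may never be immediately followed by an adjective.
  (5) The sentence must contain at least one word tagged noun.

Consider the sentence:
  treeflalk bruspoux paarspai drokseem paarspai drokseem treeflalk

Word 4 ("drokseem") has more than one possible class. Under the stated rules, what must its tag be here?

Candidates per position — 1:treeflalk {adjective,noun}; 2:bruspoux {verb}; 3:paarspai {preposition}; 4:drokseem {adverb,noun}; 5:paarspai {preposition}; 6:drokseem {adverb,noun}; 7:treeflalk {adjective,noun}.
At position 4, choosing noun makes rule 3 impossible to satisfy; hence adverb.
At position 6, choosing noun makes rule 3 impossible to satisfy; hence adverb.
At position 7, choosing noun makes rule 3 impossible to satisfy; hence adjective.
At position 1, choosing adjective makes rule 5 impossible to satisfy; hence noun.
The unique satisfying tagging is: noun verb preposition adverb preposition adverb adjective.
Rule-by-rule: rule 1 holds; rule 2 holds; rule 3 holds; rule 4 holds; rule 5 holds.

adverb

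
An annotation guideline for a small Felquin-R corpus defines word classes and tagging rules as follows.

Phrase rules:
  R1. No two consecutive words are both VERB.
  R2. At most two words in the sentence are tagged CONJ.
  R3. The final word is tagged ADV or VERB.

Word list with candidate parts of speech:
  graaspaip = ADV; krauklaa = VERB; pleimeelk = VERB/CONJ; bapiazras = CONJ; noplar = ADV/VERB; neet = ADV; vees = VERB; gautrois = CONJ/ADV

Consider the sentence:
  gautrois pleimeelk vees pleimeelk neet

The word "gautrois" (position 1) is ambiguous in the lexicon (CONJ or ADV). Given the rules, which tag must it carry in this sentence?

ADV

Candidates per position — 1:gautrois {CONJ,ADV}; 2:pleimeelk {VERB,CONJ}; 3:vees {VERB}; 4:pleimeelk {VERB,CONJ}; 5:neet {ADV}.
Position 2: tagging it VERB would leave rule 1 unsatisfiable, so it must be CONJ.
Position 4: tagging it VERB would leave rule 1 unsatisfiable, so it must be CONJ.
Position 1: tagging it CONJ would leave rule 2 unsatisfiable, so it must be ADV.
That leaves exactly one tagging: ADV CONJ VERB CONJ ADV.
Verifying each rule — rule 1 ok; rule 2 ok; rule 3 ok.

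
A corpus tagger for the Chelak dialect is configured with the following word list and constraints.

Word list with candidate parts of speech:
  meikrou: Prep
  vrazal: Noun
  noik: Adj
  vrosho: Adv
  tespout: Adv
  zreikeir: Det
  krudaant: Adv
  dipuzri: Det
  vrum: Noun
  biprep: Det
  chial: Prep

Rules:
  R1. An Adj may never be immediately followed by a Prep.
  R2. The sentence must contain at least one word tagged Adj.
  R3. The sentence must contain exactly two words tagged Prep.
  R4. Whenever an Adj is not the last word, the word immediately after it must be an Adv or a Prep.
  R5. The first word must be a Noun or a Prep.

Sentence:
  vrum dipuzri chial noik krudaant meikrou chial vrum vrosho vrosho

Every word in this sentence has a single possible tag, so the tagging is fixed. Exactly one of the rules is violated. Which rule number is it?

Fixed tagging: Noun Det Prep Adj Adv Prep Prep Noun Adv Adv.
Applying the rules: R1 ok, R2 ok, R3 fails, R4 ok, R5 ok.
Only rule 3 fails.

3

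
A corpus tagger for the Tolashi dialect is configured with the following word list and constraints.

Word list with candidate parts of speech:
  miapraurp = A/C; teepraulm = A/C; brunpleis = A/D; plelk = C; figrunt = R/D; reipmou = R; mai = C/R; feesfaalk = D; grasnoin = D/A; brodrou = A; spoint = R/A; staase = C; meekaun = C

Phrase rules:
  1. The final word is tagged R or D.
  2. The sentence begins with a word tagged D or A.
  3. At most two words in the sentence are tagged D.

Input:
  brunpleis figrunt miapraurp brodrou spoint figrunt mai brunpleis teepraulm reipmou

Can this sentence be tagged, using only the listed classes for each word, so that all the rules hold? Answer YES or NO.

YES

Candidates per position — 1:brunpleis {A,D}; 2:figrunt {R,D}; 3:miapraurp {A,C}; 4:brodrou {A}; 5:spoint {R,A}; 6:figrunt {R,D}; 7:mai {C,R}; 8:brunpleis {A,D}; 9:teepraulm {A,C}; 10:reipmou {R}.
One satisfying assignment: D D A A A R R A C R.
Check: rule 1 holds; rule 2 holds; rule 3 holds.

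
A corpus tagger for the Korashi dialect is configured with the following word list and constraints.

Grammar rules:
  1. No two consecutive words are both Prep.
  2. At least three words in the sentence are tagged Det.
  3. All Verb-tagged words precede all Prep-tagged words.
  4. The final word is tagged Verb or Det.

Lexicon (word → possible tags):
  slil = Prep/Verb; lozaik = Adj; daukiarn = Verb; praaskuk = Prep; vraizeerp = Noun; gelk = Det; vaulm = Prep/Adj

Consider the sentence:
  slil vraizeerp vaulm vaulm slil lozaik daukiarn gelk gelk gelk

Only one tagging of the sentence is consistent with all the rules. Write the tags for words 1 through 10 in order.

Verb Noun Adj Adj Verb Adj Verb Det Det Det

Candidates per position — 1:slil {Prep,Verb}; 2:vraizeerp {Noun}; 3:vaulm {Prep,Adj}; 4:vaulm {Prep,Adj}; 5:slil {Prep,Verb}; 6:lozaik {Adj}; 7:daukiarn {Verb}; 8:gelk {Det}; 9:gelk {Det}; 10:gelk {Det}.
Position 1: tagging it Prep would leave rule 3 unsatisfiable, so it must be Verb.
Position 3: tagging it Prep would leave rule 3 unsatisfiable, so it must be Adj.
Position 4: tagging it Prep would leave rule 3 unsatisfiable, so it must be Adj.
Position 5: tagging it Prep would leave rule 3 unsatisfiable, so it must be Verb.
So the tagging must be: Verb Noun Adj Adj Verb Adj Verb Det Det Det.
Verifying each rule — rule 1 ✓; rule 2 ✓; rule 3 ✓; rule 4 ✓.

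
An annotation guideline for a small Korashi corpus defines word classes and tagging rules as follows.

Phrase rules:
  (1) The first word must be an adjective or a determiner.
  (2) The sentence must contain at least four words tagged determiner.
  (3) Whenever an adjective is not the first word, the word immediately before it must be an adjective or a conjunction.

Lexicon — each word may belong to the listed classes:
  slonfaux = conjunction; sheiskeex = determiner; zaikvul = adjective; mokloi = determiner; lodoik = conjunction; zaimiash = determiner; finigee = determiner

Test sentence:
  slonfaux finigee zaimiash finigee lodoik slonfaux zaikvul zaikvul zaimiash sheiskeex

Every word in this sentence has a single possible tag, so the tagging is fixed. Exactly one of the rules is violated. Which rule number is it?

Fixed tagging: conjunction determiner determiner determiner conjunction conjunction adjective adjective determiner determiner.
Applying the rules: R1 violated, R2 holds, R3 holds.
Only rule 1 fails.

1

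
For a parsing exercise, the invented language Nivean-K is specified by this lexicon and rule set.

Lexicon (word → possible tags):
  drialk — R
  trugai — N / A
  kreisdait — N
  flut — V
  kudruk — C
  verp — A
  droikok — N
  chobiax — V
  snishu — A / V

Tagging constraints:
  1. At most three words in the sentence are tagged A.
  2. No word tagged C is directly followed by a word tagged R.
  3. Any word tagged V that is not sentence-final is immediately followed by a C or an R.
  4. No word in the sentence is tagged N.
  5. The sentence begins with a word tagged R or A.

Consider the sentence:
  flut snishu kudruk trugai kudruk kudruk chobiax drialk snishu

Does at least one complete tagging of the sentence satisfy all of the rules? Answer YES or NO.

Candidates per position — 1:flut {V}; 2:snishu {A,V}; 3:kudruk {C}; 4:trugai {N,A}; 5:kudruk {C}; 6:kudruk {C}; 7:chobiax {V}; 8:drialk {R}; 9:snishu {A,V}.
Rule 3 cannot be satisfied by any choice of tags from the lexicon.
So there is no consistent tagging.

NO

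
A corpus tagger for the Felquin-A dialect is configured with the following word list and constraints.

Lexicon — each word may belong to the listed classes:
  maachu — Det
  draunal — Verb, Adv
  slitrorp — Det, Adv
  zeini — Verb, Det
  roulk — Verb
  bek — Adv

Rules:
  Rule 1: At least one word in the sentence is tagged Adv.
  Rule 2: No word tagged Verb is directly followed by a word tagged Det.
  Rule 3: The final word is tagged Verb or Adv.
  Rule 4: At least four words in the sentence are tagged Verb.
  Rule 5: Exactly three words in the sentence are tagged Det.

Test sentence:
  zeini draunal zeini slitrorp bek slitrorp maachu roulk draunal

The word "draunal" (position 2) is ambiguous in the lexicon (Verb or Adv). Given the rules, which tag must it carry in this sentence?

Candidates per position — 1:zeini {Verb,Det}; 2:draunal {Verb,Adv}; 3:zeini {Verb,Det}; 4:slitrorp {Det,Adv}; 5:bek {Adv}; 6:slitrorp {Det,Adv}; 7:maachu {Det}; 8:roulk {Verb}; 9:draunal {Verb,Adv}.
Position 2: the remaining choice is settled jointly with positions 1, 3, 4, 6, 9 — only Verb at position 2 is part of a tagging that satisfies every rule.
The only consistent sequence is: Det Verb Verb Adv Adv Det Det Verb Verb.
Rule-by-rule: rule 1 satisfied; rule 2 satisfied; rule 3 satisfied; rule 4 satisfied; rule 5 satisfied.

Verb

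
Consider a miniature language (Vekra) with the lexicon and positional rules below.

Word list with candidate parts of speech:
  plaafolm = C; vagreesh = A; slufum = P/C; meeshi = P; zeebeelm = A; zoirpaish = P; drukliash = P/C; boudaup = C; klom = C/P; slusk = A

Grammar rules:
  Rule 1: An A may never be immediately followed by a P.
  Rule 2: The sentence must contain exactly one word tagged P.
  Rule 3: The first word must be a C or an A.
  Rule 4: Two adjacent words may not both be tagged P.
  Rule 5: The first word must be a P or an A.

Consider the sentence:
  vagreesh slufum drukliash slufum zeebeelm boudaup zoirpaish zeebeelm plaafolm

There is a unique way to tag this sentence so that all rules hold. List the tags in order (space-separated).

Candidates per position — 1:vagreesh {A}; 2:slufum {P,C}; 3:drukliash {P,C}; 4:slufum {P,C}; 5:zeebeelm {A}; 6:boudaup {C}; 7:zoirpaish {P}; 8:zeebeelm {A}; 9:plaafolm {C}.
If word 2 were P, no tagging could satisfy rule 1; so word 2 is C.
If word 3 were P, no tagging could satisfy rule 2; so word 3 is C.
If word 4 were P, no tagging could satisfy rule 2; so word 4 is C.
The only consistent sequence is: A C C C A C P A C.
Checking: rule 1 satisfied; rule 2 satisfied; rule 3 satisfied; rule 4 satisfied; rule 5 satisfied.

A C C C A C P A C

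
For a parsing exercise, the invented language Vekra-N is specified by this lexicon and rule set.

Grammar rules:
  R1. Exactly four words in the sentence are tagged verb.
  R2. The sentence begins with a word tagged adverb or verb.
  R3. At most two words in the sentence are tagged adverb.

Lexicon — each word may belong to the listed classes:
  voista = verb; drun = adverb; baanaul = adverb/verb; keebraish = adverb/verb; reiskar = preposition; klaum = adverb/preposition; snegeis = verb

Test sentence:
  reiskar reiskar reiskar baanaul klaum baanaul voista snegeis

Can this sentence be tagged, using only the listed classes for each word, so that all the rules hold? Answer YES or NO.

NO

Candidates per position — 1:reiskar {preposition}; 2:reiskar {preposition}; 3:reiskar {preposition}; 4:baanaul {adverb,verb}; 5:klaum {adverb,preposition}; 6:baanaul {adverb,verb}; 7:voista {verb}; 8:snegeis {verb}.
Rule 2 cannot be satisfied by any choice of tags from the lexicon.
So there is no consistent tagging.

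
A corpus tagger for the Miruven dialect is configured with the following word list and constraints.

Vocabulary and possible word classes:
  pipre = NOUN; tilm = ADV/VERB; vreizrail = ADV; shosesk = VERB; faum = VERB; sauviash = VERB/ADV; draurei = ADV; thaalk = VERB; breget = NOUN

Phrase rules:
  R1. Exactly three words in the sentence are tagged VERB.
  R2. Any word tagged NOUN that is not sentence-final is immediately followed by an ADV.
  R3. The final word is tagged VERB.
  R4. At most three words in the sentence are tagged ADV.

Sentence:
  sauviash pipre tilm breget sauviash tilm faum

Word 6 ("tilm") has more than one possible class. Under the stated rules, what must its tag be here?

Candidates per position — 1:sauviash {VERB,ADV}; 2:pipre {NOUN}; 3:tilm {ADV,VERB}; 4:breget {NOUN}; 5:sauviash {VERB,ADV}; 6:tilm {ADV,VERB}; 7:faum {VERB}.
Position 3: tagging it VERB would leave rule 2 unsatisfiable, so it must be ADV.
Position 5: tagging it VERB would leave rule 2 unsatisfiable, so it must be ADV.
Position 6: tagging it ADV would leave rule 1 unsatisfiable, so it must be VERB.
Position 1: tagging it ADV would leave rule 1 unsatisfiable, so it must be VERB.
That leaves exactly one tagging: VERB NOUN ADV NOUN ADV VERB VERB.
Rule-by-rule: rule 1 ✓; rule 2 ✓; rule 3 ✓; rule 4 ✓.

VERB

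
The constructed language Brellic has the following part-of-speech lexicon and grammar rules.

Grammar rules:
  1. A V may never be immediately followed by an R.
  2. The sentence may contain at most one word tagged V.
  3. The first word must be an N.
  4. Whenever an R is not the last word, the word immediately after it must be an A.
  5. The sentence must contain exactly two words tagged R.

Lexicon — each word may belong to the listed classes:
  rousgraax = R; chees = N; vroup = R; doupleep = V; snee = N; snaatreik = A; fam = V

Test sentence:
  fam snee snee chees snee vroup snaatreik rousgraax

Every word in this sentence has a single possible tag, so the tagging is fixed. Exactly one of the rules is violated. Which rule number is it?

3

Fixed tagging: V N N N N R A R.
Rule check: R1 holds, R2 holds, R3 violated, R4 holds, R5 holds.
Only rule 3 fails.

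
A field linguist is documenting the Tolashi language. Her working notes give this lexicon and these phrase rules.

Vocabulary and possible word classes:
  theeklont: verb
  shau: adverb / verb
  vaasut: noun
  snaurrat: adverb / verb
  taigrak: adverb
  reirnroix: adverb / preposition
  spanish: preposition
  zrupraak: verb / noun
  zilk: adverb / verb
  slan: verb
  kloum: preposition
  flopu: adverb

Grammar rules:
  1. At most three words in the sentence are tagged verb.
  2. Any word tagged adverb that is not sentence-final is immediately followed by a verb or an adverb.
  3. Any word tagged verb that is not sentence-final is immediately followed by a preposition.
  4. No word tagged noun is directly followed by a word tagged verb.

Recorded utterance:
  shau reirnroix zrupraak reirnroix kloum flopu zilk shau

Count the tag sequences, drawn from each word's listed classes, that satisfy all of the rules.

Candidates per position — 1:shau {adverb,verb}; 2:reirnroix {adverb,preposition}; 3:zrupraak {verb,noun}; 4:reirnroix {adverb,preposition}; 5:kloum {preposition}; 6:flopu {adverb}; 7:zilk {adverb,verb}; 8:shau {adverb,verb}.
There are 64 candidate sequences in total.
Checking each against the rules leaves 6 sequences.
Count = 6.

6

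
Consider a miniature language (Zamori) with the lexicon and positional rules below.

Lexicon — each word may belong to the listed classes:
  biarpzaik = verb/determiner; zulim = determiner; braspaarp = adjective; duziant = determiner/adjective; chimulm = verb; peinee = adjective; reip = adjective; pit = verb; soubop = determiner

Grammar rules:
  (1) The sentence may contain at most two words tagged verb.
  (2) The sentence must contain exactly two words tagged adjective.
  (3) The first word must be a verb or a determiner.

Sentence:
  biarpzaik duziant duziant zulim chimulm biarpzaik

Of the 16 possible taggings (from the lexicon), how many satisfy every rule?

3

Candidates per position — 1:biarpzaik {verb,determiner}; 2:duziant {determiner,adjective}; 3:duziant {determiner,adjective}; 4:zulim {determiner}; 5:chimulm {verb}; 6:biarpzaik {verb,determiner}.
There are 16 candidate sequences in total.
The sequences that satisfy every rule: verb adjective adjective determiner verb determiner; determiner adjective adjective determiner verb verb; determiner adjective adjective determiner verb determiner.
Count = 3.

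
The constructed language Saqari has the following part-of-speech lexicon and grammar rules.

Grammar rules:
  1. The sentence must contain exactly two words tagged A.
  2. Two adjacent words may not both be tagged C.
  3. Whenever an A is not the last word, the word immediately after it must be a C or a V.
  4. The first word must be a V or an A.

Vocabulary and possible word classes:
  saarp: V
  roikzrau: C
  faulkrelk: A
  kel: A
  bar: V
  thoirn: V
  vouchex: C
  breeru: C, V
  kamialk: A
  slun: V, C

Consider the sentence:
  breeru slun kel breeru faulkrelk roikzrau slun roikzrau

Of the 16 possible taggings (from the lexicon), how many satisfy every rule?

4

Candidates per position — 1:breeru {C,V}; 2:slun {V,C}; 3:kel {A}; 4:breeru {C,V}; 5:faulkrelk {A}; 6:roikzrau {C}; 7:slun {V,C}; 8:roikzrau {C}.
There are 16 candidate sequences in total.
The sequences that satisfy every rule: V V A C A C V C; V V A V A C V C; V C A C A C V C; V C A V A C V C.
Count = 4.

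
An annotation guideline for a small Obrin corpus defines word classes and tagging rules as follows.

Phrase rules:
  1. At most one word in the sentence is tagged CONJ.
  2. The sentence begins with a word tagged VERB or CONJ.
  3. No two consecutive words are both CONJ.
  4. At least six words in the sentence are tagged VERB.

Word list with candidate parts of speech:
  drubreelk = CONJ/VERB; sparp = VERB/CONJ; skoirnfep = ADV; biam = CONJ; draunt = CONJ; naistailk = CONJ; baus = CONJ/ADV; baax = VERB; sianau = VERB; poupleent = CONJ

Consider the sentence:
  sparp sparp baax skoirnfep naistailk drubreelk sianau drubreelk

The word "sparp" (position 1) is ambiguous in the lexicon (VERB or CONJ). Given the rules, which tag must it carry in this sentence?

Candidates per position — 1:sparp {VERB,CONJ}; 2:sparp {VERB,CONJ}; 3:baax {VERB}; 4:skoirnfep {ADV}; 5:naistailk {CONJ}; 6:drubreelk {CONJ,VERB}; 7:sianau {VERB}; 8:drubreelk {CONJ,VERB}.
Word 1 cannot be CONJ — rule 1 would then fail for every completion. It is VERB.
Word 2 cannot be CONJ — rule 1 would then fail for every completion. It is VERB.
Word 6 cannot be CONJ — rule 1 would then fail for every completion. It is VERB.
Word 8 cannot be CONJ — rule 1 would then fail for every completion. It is VERB.
That leaves exactly one tagging: VERB VERB VERB ADV CONJ VERB VERB VERB.
Checking: rule 1 holds; rule 2 holds; rule 3 holds; rule 4 holds.

VERB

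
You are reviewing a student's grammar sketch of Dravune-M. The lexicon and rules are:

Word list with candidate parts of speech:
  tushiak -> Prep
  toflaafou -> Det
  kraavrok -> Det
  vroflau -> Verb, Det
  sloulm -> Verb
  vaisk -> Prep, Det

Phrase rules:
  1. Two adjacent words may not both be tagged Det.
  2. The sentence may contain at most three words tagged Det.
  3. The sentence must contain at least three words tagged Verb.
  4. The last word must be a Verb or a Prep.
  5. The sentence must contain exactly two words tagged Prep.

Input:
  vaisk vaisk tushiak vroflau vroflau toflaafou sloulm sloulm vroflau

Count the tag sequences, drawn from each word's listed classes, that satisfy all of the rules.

Candidates per position — 1:vaisk {Prep,Det}; 2:vaisk {Prep,Det}; 3:tushiak {Prep}; 4:vroflau {Verb,Det}; 5:vroflau {Verb,Det}; 6:toflaafou {Det}; 7:sloulm {Verb}; 8:sloulm {Verb}; 9:vroflau {Verb,Det}.
There are 32 candidate sequences in total.
The sequences that satisfy every rule: Prep Det Prep Verb Verb Det Verb Verb Verb; Prep Det Prep Det Verb Det Verb Verb Verb; Det Prep Prep Verb Verb Det Verb Verb Verb; Det Prep Prep Det Verb Det Verb Verb Verb.
Count = 4.

4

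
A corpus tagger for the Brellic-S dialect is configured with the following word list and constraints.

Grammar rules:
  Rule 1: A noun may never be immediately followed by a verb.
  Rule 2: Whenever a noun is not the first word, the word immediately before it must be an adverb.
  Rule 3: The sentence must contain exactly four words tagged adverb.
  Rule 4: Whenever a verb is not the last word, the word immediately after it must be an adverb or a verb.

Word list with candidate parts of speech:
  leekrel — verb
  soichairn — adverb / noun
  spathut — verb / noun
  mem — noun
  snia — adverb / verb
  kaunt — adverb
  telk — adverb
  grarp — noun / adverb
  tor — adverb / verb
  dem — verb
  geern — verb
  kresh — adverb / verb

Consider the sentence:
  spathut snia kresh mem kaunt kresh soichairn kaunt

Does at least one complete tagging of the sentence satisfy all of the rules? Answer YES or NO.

Candidates per position — 1:spathut {verb,noun}; 2:snia {adverb,verb}; 3:kresh {adverb,verb}; 4:mem {noun}; 5:kaunt {adverb}; 6:kresh {adverb,verb}; 7:soichairn {adverb,noun}; 8:kaunt {adverb}.
One satisfying assignment: verb verb adverb noun adverb adverb noun adverb.
Checking: rule 1 ok; rule 2 ok; rule 3 ok; rule 4 ok.

YES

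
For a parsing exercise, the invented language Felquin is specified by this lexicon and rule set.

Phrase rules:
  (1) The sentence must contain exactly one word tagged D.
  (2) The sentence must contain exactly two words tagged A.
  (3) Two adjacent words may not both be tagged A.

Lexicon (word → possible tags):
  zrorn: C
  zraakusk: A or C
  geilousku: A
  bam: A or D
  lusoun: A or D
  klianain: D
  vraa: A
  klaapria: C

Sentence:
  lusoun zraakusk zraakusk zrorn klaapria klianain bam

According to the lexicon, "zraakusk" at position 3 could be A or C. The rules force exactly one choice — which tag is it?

C

Candidates per position — 1:lusoun {A,D}; 2:zraakusk {A,C}; 3:zraakusk {A,C}; 4:zrorn {C}; 5:klaapria {C}; 6:klianain {D}; 7:bam {A,D}.
At position 1, choosing D makes rule 1 impossible to satisfy; hence A.
At position 2, choosing A makes rule 3 impossible to satisfy; hence C.
At position 7, choosing D makes rule 1 impossible to satisfy; hence A.
At position 3, choosing A makes rule 2 impossible to satisfy; hence C.
So the tagging must be: A C C C C D A.
Check: rule 1 holds; rule 2 holds; rule 3 holds.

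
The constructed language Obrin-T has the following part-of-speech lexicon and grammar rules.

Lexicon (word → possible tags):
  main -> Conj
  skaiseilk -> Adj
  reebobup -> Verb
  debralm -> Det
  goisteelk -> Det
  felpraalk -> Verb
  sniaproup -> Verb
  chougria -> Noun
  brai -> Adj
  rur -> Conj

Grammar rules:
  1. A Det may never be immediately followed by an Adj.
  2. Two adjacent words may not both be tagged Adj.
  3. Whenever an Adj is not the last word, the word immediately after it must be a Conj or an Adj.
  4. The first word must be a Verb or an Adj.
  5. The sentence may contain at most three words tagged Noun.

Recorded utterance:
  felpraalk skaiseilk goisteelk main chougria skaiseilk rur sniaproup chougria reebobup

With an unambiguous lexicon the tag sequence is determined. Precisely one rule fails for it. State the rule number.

3

Fixed tagging: Verb Adj Det Conj Noun Adj Conj Verb Noun Verb.
Checking each rule: R1 pass, R2 pass, R3 fail, R4 pass, R5 pass.
Only rule 3 fails.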